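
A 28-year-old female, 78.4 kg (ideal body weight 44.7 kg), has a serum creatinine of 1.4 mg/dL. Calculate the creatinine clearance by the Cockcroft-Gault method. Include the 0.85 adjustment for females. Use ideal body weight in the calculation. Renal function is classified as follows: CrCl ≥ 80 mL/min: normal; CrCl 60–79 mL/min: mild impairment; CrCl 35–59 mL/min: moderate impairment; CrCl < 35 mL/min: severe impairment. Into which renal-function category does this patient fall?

moderate impairment

CrCl = (140 − 28) × 44.7 / (72 × 1.4) × 0.85 = 5006.4 / 100.80 × 0.85 ≈ 42.2 mL/min
42 mL/min falls in the 'moderate impairment' range.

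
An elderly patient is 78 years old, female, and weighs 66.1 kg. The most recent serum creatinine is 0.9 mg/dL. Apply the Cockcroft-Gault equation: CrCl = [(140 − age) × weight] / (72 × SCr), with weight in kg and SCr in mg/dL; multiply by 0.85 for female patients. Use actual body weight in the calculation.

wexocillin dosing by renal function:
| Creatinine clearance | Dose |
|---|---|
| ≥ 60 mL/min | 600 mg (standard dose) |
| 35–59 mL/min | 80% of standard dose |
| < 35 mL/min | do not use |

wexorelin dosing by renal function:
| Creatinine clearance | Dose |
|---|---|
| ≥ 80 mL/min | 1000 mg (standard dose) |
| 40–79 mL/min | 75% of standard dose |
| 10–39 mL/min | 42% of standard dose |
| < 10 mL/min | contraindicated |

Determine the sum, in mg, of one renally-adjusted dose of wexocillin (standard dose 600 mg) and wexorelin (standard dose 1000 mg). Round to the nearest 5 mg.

1230 mg

CrCl = (140 − 78) × 66.1 / (72 × 0.9) × 0.85 = 4098.2 / 64.80 × 0.85 ≈ 53.8 mL/min
CrCl ≈ 54 mL/min.
wexocillin: 35–59 mL/min → 80% of 600 mg = 480 mg.
wexorelin: 40–79 mL/min → 75% of 1000 mg = 750 mg.
Total = 480 + 750 = 1230 mg.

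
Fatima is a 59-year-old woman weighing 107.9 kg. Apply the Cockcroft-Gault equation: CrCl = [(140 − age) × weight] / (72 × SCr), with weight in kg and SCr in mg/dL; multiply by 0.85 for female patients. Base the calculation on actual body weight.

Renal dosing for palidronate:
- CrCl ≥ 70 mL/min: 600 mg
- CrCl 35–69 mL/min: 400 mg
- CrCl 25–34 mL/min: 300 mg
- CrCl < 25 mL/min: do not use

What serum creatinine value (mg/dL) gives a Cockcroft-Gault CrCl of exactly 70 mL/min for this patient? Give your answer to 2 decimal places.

1.47 mg/dL

Standard dose requires CrCl ≥ 70 mL/min.
Set (140 − 59) × 107.9 × 0.85 / (72 × SCr) = 70
SCr = (140 − 59) × 107.9 × 0.85 / (72 × 70) = 1.474 mg/dL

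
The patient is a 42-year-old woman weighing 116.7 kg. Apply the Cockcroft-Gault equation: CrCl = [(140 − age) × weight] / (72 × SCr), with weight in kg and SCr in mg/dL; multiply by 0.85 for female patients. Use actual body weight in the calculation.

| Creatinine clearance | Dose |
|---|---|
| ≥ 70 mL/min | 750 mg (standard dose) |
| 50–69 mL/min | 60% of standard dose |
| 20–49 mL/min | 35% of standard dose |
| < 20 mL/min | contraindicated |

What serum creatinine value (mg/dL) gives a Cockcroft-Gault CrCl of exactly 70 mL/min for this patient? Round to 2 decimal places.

Standard dose requires CrCl ≥ 70 mL/min.
Set (140 − 42) × 116.7 × 0.85 / (72 × SCr) = 70
SCr = (140 − 42) × 116.7 × 0.85 / (72 × 70) = 1.929 mg/dL

1.93 mg/dL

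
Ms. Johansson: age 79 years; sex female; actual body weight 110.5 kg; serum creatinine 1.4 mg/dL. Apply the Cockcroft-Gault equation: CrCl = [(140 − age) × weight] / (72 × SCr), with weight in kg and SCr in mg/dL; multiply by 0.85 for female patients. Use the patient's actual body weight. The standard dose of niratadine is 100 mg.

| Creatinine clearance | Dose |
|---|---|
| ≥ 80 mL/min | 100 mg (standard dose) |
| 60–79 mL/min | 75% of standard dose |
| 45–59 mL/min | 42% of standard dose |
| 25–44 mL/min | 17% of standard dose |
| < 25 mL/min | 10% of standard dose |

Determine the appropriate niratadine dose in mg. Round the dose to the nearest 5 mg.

CrCl = (140 − 79) × 110.5 / (72 × 1.4) × 0.85 = 6740.5 / 100.80 × 0.85 ≈ 56.8 mL/min
CrCl ≈ 57 mL/min → bracket 45–59 mL/min.
42% of 100 mg = 42 mg → 40 mg

40 mg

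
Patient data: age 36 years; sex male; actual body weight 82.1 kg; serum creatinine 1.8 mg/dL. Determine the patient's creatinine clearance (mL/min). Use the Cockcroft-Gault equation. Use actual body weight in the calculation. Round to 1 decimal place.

CrCl = (140 − 36) × 82.1 / (72 × 1.8) = 8538.4 / 129.60 ≈ 65.9 mL/min

65.9 mL/min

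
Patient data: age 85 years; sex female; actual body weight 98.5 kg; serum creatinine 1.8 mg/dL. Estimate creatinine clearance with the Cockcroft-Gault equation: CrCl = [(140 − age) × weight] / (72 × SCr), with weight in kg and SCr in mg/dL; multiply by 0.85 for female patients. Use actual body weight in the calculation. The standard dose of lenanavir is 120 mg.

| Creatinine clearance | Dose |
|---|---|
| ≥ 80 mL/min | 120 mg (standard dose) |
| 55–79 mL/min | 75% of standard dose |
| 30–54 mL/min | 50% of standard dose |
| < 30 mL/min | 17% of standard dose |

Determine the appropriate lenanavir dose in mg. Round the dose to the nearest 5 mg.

60 mg

CrCl = (140 − 85) × 98.5 / (72 × 1.8) × 0.85 = 5417.5 / 129.60 × 0.85 ≈ 35.5 mL/min
CrCl ≈ 36 mL/min → bracket 30–54 mL/min.
50% of 120 mg = 60 mg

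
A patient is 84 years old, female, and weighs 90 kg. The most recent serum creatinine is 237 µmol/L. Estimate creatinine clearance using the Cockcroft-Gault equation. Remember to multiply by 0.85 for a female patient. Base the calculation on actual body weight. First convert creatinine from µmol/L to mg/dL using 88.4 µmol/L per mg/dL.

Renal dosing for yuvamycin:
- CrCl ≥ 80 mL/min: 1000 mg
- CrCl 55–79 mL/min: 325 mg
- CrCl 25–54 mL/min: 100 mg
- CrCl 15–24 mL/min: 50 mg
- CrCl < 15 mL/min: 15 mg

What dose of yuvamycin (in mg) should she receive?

SCr = 237 / 88.4 = 2.681 mg/dL
CrCl = (140 − 84) × 90 / (72 × 2.681) × 0.85 = 5040.0 / 193.03 × 0.85 ≈ 22.2 mL/min
CrCl ≈ 22 mL/min → bracket 15–24 mL/min.
Dose for this bracket: 50 mg.

50 mg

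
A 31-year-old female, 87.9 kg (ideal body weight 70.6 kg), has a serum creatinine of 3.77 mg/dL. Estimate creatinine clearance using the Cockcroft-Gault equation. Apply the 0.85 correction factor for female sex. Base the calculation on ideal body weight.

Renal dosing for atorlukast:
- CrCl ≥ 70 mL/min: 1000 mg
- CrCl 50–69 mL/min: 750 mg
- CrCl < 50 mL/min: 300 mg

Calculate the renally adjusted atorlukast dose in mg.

300 mg

CrCl = (140 − 31) × 70.6 / (72 × 3.77) × 0.85 = 7695.4 / 271.44 × 0.85 ≈ 24.1 mL/min
CrCl ≈ 24 mL/min → bracket < 50 mL/min.
Dose for this bracket: 300 mg.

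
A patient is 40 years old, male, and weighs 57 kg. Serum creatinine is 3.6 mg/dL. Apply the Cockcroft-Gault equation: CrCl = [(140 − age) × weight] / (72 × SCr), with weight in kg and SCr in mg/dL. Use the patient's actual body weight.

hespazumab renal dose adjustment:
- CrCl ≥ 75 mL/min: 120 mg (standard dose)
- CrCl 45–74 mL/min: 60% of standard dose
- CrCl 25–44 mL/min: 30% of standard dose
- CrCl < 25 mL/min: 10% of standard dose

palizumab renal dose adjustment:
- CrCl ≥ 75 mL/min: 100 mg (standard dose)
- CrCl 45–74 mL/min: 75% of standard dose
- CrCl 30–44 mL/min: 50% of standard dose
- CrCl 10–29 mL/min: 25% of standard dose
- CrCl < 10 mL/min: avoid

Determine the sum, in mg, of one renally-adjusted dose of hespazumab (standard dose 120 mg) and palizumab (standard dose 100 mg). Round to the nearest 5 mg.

35 mg

CrCl = (140 − 40) × 57 / (72 × 3.6) = 5700.0 / 259.20 ≈ 22.0 mL/min
CrCl ≈ 22 mL/min.
hespazumab: < 25 mL/min → 10% of 120 mg = 12 mg.
palizumab: 10–29 mL/min → 25% of 100 mg = 25 mg.
Total = 12 + 25 = 37 mg.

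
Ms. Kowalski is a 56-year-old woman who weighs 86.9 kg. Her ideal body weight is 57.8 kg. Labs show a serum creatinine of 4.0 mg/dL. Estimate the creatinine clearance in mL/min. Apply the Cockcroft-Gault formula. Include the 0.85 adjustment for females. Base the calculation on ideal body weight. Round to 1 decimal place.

CrCl = (140 − 56) × 57.8 / (72 × 4) × 0.85 = 4855.2 / 288.00 × 0.85 ≈ 14.3 mL/min

14.3 mL/min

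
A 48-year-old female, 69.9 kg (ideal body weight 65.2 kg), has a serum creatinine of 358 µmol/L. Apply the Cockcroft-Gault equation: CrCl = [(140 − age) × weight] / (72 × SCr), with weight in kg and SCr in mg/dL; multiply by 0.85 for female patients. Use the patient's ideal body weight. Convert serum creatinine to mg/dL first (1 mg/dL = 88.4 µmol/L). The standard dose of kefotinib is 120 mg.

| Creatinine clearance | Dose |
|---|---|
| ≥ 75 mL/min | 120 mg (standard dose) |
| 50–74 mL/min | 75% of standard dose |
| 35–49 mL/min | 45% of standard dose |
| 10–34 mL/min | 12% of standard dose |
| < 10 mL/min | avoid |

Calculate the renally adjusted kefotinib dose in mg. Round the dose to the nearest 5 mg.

SCr = 358 / 88.4 = 4.05 mg/dL
CrCl = (140 − 48) × 65.2 / (72 × 4.05) × 0.85 = 5998.4 / 291.60 × 0.85 ≈ 17.5 mL/min
CrCl ≈ 17 mL/min → bracket 10–34 mL/min.
12% of 120 mg = 14.4 mg → 15 mg

15 mg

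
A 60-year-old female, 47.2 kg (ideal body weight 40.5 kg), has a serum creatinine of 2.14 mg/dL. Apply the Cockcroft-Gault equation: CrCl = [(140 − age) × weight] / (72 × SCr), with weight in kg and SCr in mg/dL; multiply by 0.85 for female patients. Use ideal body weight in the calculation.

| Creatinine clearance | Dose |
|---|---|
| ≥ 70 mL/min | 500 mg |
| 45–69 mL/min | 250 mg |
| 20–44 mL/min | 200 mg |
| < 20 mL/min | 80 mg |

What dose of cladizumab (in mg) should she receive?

80 mg

CrCl = (140 − 60) × 40.5 / (72 × 2.14) × 0.85 = 3240.0 / 154.08 × 0.85 ≈ 17.9 mL/min
CrCl ≈ 18 mL/min → bracket < 20 mL/min.
Dose for this bracket: 80 mg.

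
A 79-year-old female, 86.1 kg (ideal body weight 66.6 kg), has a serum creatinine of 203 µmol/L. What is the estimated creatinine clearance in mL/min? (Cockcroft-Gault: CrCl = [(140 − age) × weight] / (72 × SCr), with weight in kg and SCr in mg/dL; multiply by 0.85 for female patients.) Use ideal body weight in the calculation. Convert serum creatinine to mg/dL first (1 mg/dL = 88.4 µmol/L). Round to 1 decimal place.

SCr = 203 / 88.4 = 2.296 mg/dL
CrCl = (140 − 79) × 66.6 / (72 × 2.296) × 0.85 = 4062.6 / 165.31 × 0.85 ≈ 20.9 mL/min

20.9 mL/min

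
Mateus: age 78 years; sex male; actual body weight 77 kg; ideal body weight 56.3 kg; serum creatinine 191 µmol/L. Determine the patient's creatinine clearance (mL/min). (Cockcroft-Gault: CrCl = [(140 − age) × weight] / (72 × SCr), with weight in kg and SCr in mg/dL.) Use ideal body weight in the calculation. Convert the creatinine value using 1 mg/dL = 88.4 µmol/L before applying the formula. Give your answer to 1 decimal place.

SCr = 191 / 88.4 = 2.161 mg/dL
CrCl = (140 − 78) × 56.3 / (72 × 2.161) = 3490.6 / 155.59 ≈ 22.4 mL/min

22.4 mL/min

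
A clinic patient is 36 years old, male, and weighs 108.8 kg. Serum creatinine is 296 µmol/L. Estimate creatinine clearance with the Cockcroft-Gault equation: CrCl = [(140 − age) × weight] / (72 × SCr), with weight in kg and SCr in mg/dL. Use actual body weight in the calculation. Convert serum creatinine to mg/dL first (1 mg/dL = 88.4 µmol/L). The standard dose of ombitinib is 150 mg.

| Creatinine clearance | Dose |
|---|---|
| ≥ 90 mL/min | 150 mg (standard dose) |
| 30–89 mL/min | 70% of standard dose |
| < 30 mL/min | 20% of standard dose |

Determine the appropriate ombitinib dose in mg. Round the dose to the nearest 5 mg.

105 mg

SCr = 296 / 88.4 = 3.348 mg/dL
CrCl = (140 − 36) × 108.8 / (72 × 3.348) = 11315.2 / 241.06 ≈ 46.9 mL/min
CrCl ≈ 47 mL/min → bracket 30–89 mL/min.
70% of 150 mg = 105 mg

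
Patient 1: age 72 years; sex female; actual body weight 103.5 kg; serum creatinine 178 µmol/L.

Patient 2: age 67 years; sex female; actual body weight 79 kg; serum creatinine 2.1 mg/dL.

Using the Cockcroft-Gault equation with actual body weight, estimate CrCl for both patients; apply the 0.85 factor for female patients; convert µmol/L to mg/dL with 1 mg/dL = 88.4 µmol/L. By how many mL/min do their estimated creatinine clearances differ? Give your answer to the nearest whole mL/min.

9 mL/min

Patient 1: SCr = 178 / 88.4 = 2.014 mg/dL
Patient 1: CrCl = (140 − 72) × 103.5 / (72 × 2.014) × 0.85 = 7038.0 / 145.01 × 0.85 ≈ 41.3 mL/min
Patient 2: CrCl = (140 − 67) × 79 / (72 × 2.1) × 0.85 = 5767.0 / 151.20 × 0.85 ≈ 32.4 mL/min
|41.3 − 32.4| = 8.9 mL/min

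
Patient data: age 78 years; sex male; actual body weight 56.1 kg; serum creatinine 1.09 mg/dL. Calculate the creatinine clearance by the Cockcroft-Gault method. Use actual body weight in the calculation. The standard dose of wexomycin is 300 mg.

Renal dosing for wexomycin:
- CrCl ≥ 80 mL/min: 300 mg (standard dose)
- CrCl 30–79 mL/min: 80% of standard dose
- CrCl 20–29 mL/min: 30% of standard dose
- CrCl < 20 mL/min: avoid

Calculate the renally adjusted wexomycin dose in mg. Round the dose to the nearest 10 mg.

240 mg

CrCl = (140 − 78) × 56.1 / (72 × 1.09) = 3478.2 / 78.48 ≈ 44.3 mL/min
CrCl ≈ 44 mL/min → bracket 30–79 mL/min.
80% of 300 mg = 240 mg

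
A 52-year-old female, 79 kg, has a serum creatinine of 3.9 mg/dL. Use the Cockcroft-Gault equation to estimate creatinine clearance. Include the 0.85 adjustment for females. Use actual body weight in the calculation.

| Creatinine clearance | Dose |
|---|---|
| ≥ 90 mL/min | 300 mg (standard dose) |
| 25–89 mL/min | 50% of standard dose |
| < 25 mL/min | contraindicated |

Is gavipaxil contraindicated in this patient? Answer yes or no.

CrCl = (140 − 52) × 79 / (72 × 3.9) × 0.85 = 6952.0 / 280.80 × 0.85 ≈ 21.0 mL/min
CrCl ≈ 21 mL/min, which is < 25 mL/min.

yes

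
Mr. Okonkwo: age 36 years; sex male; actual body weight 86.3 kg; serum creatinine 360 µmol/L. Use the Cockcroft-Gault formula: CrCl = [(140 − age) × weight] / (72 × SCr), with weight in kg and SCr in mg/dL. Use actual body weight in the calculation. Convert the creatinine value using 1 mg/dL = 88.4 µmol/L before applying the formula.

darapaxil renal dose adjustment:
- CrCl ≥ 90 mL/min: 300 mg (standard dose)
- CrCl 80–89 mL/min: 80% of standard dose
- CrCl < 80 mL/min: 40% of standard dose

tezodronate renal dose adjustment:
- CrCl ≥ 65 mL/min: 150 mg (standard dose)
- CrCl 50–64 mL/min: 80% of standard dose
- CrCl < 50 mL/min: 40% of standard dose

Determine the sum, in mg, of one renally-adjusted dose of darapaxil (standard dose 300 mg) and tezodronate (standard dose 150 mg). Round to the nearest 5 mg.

180 mg

SCr = 360 / 88.4 = 4.072 mg/dL
CrCl = (140 − 36) × 86.3 / (72 × 4.072) = 8975.2 / 293.18 ≈ 30.6 mL/min
CrCl ≈ 31 mL/min.
darapaxil: < 80 mL/min → 40% of 300 mg = 120 mg.
tezodronate: < 50 mL/min → 40% of 150 mg = 60 mg.
Total = 120 + 60 = 180 mg.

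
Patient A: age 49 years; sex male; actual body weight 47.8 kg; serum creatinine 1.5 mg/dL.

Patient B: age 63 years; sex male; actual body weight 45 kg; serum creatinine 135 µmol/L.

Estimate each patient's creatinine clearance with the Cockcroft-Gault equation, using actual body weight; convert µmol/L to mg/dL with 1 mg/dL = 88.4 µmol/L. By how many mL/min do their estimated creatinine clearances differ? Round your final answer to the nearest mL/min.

Patient A: CrCl = (140 − 49) × 47.8 / (72 × 1.5) = 4349.8 / 108.00 ≈ 40.3 mL/min
Patient B: SCr = 135 / 88.4 = 1.527 mg/dL
Patient B: CrCl = (140 − 63) × 45 / (72 × 1.527) = 3465.0 / 109.94 ≈ 31.5 mL/min
|40.3 − 31.5| = 8.8 mL/min

9 mL/min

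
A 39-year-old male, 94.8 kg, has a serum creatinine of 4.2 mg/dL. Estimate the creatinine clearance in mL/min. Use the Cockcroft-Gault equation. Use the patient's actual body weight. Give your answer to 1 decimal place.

CrCl = (140 − 39) × 94.8 / (72 × 4.2) = 9574.8 / 302.40 ≈ 31.7 mL/min

31.7 mL/min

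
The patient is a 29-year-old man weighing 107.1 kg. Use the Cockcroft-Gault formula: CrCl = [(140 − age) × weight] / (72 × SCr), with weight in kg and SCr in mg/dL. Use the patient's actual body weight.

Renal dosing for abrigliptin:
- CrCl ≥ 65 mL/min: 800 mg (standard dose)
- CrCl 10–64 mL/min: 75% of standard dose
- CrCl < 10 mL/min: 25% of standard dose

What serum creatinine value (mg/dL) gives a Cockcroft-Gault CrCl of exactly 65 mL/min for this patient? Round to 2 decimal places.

2.54 mg/dL

Standard dose requires CrCl ≥ 65 mL/min.
Set (140 − 29) × 107.1 / (72 × SCr) = 65
SCr = (140 − 29) × 107.1 / (72 × 65) = 2.540 mg/dL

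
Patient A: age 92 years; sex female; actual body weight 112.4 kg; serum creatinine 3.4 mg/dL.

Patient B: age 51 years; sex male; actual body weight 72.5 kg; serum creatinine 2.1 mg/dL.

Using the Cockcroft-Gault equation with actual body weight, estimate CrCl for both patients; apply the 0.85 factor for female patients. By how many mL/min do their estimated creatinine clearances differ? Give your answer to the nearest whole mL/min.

Patient A: CrCl = (140 − 92) × 112.4 / (72 × 3.4) × 0.85 = 5395.2 / 244.80 × 0.85 ≈ 18.7 mL/min
Patient B: CrCl = (140 − 51) × 72.5 / (72 × 2.1) = 6452.5 / 151.20 ≈ 42.7 mL/min
|18.7 − 42.7| = 24.0 mL/min

24 mL/min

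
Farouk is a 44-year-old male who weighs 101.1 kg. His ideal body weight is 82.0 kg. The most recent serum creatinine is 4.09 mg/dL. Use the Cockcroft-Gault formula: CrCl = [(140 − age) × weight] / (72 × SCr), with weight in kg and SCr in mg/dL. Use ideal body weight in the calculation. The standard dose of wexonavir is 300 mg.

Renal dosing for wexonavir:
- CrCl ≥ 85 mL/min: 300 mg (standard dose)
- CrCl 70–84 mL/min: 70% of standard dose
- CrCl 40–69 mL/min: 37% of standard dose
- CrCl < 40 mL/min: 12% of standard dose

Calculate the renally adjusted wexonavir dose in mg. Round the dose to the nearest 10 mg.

40 mg

CrCl = (140 − 44) × 82 / (72 × 4.09) = 7872.0 / 294.48 ≈ 26.7 mL/min
CrCl ≈ 27 mL/min → bracket < 40 mL/min.
12% of 300 mg = 36 mg → 40 mg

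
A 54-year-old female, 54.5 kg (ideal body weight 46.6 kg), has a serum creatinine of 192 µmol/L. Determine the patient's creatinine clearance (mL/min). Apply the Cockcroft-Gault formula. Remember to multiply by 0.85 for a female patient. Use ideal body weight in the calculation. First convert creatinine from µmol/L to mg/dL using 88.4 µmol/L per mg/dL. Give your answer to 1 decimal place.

21.8 mL/min

SCr = 192 / 88.4 = 2.172 mg/dL
CrCl = (140 − 54) × 46.6 / (72 × 2.172) × 0.85 = 4007.6 / 156.38 × 0.85 ≈ 21.8 mL/min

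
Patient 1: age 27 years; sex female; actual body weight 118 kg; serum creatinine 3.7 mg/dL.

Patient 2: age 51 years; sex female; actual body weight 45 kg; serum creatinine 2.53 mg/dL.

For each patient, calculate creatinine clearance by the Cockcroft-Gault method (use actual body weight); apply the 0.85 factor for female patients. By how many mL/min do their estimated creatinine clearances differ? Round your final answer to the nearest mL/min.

24 mL/min

Patient 1: CrCl = (140 − 27) × 118 / (72 × 3.7) × 0.85 = 13334.0 / 266.40 × 0.85 ≈ 42.5 mL/min
Patient 2: CrCl = (140 − 51) × 45 / (72 × 2.53) × 0.85 = 4005.0 / 182.16 × 0.85 ≈ 18.7 mL/min
|42.5 − 18.7| = 23.8 mL/min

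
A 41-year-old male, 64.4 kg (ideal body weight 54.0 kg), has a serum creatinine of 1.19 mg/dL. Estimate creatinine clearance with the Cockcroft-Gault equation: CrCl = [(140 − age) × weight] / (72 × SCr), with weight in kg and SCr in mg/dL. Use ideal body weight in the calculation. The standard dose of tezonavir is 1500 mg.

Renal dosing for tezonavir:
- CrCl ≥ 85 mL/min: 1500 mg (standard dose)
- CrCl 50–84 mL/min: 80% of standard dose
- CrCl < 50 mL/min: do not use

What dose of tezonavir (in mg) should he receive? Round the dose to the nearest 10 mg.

1200 mg

CrCl = (140 − 41) × 54 / (72 × 1.19) = 5346.0 / 85.68 ≈ 62.4 mL/min
CrCl ≈ 62 mL/min → bracket 50–84 mL/min.
80% of 1500 mg = 1200 mg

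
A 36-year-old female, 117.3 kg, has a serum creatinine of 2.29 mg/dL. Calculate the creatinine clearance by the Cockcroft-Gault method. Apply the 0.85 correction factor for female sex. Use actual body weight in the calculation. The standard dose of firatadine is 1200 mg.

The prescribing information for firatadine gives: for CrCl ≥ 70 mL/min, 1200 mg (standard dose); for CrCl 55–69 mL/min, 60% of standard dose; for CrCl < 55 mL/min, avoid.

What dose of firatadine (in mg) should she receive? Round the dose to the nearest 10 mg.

720 mg

CrCl = (140 − 36) × 117.3 / (72 × 2.29) × 0.85 = 12199.2 / 164.88 × 0.85 ≈ 62.9 mL/min
CrCl ≈ 63 mL/min → bracket 55–69 mL/min.
60% of 1200 mg = 720 mg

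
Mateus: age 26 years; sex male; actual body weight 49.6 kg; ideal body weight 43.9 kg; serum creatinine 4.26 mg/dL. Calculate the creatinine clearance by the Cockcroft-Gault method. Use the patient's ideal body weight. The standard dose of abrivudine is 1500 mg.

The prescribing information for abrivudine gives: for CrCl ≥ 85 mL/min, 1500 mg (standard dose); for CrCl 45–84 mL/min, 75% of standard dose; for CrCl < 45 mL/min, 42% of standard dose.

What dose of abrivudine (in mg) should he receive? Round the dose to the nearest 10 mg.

630 mg

CrCl = (140 − 26) × 43.9 / (72 × 4.26) = 5004.6 / 306.72 ≈ 16.3 mL/min
CrCl ≈ 16 mL/min → bracket < 45 mL/min.
42% of 1500 mg = 630 mg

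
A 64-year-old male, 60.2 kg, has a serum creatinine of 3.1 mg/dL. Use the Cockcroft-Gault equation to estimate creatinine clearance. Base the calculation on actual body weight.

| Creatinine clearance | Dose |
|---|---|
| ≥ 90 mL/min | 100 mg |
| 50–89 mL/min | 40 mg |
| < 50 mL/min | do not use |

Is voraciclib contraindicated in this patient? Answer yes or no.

CrCl = (140 − 64) × 60.2 / (72 × 3.1) = 4575.2 / 223.20 ≈ 20.5 mL/min
CrCl ≈ 20 mL/min, which is < 50 mL/min.

yes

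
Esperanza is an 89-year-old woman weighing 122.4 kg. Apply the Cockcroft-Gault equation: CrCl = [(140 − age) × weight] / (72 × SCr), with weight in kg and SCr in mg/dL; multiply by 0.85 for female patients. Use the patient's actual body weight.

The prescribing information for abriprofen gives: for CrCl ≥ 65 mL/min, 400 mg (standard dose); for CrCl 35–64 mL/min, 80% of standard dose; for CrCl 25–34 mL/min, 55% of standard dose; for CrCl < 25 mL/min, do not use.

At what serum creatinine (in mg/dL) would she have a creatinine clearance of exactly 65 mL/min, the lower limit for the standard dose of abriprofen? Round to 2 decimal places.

1.13 mg/dL

Standard dose requires CrCl ≥ 65 mL/min.
Set (140 − 89) × 122.4 × 0.85 / (72 × SCr) = 65
SCr = (140 − 89) × 122.4 × 0.85 / (72 × 65) = 1.134 mg/dL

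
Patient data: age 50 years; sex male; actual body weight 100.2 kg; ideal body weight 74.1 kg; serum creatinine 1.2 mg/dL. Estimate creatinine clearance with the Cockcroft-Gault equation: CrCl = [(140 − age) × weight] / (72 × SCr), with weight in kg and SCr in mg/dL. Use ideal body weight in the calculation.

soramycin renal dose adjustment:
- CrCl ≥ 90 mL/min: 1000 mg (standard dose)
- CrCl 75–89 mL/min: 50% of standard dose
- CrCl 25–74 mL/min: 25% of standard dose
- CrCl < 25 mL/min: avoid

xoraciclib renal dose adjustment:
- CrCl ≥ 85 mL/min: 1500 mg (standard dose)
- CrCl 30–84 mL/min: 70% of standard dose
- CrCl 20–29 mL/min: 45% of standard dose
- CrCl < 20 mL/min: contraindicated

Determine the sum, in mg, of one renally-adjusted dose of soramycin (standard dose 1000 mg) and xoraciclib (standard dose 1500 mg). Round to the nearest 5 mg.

1550 mg

CrCl = (140 − 50) × 74.1 / (72 × 1.2) = 6669.0 / 86.40 ≈ 77.2 mL/min
CrCl ≈ 77 mL/min.
soramycin: 75–89 mL/min → 50% of 1000 mg = 500 mg.
xoraciclib: 30–84 mL/min → 70% of 1500 mg = 1050 mg.
Total = 500 + 1050 = 1550 mg.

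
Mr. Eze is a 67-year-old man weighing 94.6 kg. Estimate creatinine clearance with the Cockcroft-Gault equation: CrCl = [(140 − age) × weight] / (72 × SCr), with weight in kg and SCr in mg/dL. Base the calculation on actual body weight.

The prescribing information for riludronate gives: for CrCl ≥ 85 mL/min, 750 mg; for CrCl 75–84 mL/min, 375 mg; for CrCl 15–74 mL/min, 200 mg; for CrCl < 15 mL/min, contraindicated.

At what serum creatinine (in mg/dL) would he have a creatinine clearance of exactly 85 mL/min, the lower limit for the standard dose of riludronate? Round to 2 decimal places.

1.13 mg/dL

Standard dose requires CrCl ≥ 85 mL/min.
Set (140 − 67) × 94.6 / (72 × SCr) = 85
SCr = (140 − 67) × 94.6 / (72 × 85) = 1.128 mg/dL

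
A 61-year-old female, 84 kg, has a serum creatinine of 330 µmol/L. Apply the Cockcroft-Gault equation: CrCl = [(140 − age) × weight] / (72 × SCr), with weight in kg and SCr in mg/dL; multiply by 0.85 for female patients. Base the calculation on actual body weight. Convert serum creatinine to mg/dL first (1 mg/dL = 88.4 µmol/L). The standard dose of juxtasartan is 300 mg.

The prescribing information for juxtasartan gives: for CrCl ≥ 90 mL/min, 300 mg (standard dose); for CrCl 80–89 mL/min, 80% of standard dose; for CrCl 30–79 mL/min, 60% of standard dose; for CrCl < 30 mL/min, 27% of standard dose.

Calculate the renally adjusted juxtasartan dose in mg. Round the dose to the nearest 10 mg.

80 mg

SCr = 330 / 88.4 = 3.733 mg/dL
CrCl = (140 − 61) × 84 / (72 × 3.733) × 0.85 = 6636.0 / 268.78 × 0.85 ≈ 21.0 mL/min
CrCl ≈ 21 mL/min → bracket < 30 mL/min.
27% of 300 mg = 81 mg → 80 mg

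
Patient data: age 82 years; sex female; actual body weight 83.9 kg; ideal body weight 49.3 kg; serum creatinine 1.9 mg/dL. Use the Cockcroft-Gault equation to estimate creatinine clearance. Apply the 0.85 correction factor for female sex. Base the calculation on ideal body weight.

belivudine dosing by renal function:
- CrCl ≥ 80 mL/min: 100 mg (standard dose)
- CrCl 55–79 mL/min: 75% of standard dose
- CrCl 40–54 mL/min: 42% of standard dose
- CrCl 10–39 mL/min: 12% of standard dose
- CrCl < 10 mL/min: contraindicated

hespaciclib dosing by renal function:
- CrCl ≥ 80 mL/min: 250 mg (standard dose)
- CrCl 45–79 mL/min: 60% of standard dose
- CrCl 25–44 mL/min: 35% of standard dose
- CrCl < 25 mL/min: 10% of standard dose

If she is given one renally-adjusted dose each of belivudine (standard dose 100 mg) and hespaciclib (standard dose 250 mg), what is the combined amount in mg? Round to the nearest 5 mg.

35 mg

CrCl = (140 − 82) × 49.3 / (72 × 1.9) × 0.85 = 2859.4 / 136.80 × 0.85 ≈ 17.8 mL/min
CrCl ≈ 18 mL/min.
belivudine: 10–39 mL/min → 12% of 100 mg = 12 mg.
hespaciclib: < 25 mL/min → 10% of 250 mg = 25 mg.
Total = 12 + 25 = 37 mg.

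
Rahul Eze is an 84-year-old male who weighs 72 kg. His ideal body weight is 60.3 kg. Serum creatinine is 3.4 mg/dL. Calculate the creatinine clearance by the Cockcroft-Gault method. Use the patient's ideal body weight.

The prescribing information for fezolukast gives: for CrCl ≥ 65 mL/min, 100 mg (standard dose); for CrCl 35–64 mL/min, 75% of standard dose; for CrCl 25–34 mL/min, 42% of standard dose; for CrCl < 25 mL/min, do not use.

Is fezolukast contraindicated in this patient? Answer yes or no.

CrCl = (140 − 84) × 60.3 / (72 × 3.4) = 3376.8 / 244.80 ≈ 13.8 mL/min
CrCl ≈ 14 mL/min, which is < 25 mL/min.

yes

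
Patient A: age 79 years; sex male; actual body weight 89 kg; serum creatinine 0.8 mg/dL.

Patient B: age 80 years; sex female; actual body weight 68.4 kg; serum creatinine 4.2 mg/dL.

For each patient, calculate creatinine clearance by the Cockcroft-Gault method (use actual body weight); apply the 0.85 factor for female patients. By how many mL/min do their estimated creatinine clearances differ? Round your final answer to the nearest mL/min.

83 mL/min

Patient A: CrCl = (140 − 79) × 89 / (72 × 0.8) = 5429.0 / 57.60 ≈ 94.3 mL/min
Patient B: CrCl = (140 − 80) × 68.4 / (72 × 4.2) × 0.85 = 4104.0 / 302.40 × 0.85 ≈ 11.5 mL/min
|94.3 − 11.5| = 82.8 mL/min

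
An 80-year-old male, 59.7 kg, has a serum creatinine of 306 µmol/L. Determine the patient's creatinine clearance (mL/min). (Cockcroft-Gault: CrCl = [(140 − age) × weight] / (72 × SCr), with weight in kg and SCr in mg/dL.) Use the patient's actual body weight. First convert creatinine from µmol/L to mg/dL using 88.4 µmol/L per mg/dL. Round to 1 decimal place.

14.4 mL/min

SCr = 306 / 88.4 = 3.462 mg/dL
CrCl = (140 − 80) × 59.7 / (72 × 3.462) = 3582.0 / 249.26 ≈ 14.4 mL/min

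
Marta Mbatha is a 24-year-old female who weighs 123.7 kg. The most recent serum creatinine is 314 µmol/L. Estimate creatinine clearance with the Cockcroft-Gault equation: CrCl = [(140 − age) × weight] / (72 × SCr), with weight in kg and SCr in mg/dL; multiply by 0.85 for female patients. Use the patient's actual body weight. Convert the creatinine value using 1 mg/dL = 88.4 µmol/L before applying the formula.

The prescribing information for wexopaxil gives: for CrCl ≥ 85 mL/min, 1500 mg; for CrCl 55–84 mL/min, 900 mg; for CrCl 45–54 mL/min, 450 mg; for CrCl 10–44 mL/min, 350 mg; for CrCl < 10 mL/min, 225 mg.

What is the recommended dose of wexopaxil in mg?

450 mg

SCr = 314 / 88.4 = 3.552 mg/dL
CrCl = (140 − 24) × 123.7 / (72 × 3.552) × 0.85 = 14349.2 / 255.74 × 0.85 ≈ 47.7 mL/min
CrCl ≈ 48 mL/min → bracket 45–54 mL/min.
Dose for this bracket: 450 mg.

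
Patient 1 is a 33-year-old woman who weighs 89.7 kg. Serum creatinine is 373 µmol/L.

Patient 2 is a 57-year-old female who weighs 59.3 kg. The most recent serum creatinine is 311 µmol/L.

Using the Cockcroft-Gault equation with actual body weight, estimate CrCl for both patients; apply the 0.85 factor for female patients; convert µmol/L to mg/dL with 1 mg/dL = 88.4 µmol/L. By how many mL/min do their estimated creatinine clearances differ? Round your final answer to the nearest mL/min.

Patient 1: SCr = 373 / 88.4 = 4.219 mg/dL
Patient 1: CrCl = (140 − 33) × 89.7 / (72 × 4.219) × 0.85 = 9597.9 / 303.77 × 0.85 ≈ 26.9 mL/min
Patient 2: SCr = 311 / 88.4 = 3.518 mg/dL
Patient 2: CrCl = (140 − 57) × 59.3 / (72 × 3.518) × 0.85 = 4921.9 / 253.30 × 0.85 ≈ 16.5 mL/min
|26.9 − 16.5| = 10.4 mL/min

10 mL/min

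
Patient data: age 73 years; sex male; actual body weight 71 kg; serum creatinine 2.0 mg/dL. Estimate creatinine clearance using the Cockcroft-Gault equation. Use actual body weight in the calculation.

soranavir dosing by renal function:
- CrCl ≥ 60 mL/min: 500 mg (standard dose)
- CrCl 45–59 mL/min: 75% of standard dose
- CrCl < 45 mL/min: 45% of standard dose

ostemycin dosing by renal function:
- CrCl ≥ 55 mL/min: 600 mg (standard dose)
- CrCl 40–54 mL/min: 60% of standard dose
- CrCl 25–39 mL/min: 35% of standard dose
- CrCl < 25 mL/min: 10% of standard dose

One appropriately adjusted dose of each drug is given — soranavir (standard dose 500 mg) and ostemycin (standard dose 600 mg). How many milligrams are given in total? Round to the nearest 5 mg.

CrCl = (140 − 73) × 71 / (72 × 2) = 4757.0 / 144.00 ≈ 33.0 mL/min
CrCl ≈ 33 mL/min.
soranavir: < 45 mL/min → 45% of 500 mg = 225 mg.
ostemycin: 25–39 mL/min → 35% of 600 mg = 210 mg.
Total = 225 + 210 = 435 mg.

435 mg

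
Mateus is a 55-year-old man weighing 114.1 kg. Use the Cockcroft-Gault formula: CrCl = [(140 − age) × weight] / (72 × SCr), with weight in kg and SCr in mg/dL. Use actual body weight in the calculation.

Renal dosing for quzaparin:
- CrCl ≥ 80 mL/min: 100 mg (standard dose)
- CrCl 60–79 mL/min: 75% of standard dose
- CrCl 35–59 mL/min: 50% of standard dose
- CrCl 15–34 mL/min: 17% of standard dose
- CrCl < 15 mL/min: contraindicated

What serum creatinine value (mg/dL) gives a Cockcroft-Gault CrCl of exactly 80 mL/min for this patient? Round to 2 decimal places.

1.68 mg/dL

Standard dose requires CrCl ≥ 80 mL/min.
Set (140 − 55) × 114.1 / (72 × SCr) = 80
SCr = (140 − 55) × 114.1 / (72 × 80) = 1.684 mg/dL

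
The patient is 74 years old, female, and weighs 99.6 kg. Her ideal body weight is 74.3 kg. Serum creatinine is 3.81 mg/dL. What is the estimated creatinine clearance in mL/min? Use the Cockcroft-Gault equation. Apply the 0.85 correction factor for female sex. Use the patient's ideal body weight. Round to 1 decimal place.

CrCl = (140 − 74) × 74.3 / (72 × 3.81) × 0.85 = 4903.8 / 274.32 × 0.85 ≈ 15.2 mL/min

15.2 mL/min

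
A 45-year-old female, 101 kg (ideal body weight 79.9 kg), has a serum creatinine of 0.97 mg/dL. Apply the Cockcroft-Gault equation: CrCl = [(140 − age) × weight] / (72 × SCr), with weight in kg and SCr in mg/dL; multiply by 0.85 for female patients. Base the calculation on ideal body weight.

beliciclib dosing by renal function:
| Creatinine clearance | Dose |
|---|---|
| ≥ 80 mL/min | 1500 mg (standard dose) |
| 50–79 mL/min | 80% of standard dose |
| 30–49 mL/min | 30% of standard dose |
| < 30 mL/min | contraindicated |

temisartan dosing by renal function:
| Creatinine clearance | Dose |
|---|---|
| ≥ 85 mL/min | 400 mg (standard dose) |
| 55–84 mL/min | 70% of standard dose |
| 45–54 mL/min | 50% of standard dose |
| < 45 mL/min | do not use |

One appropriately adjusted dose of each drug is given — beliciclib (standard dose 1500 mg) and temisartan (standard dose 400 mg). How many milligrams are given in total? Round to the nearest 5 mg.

1900 mg

CrCl = (140 − 45) × 79.9 / (72 × 0.97) × 0.85 = 7590.5 / 69.84 × 0.85 ≈ 92.4 mL/min
CrCl ≈ 92 mL/min.
beliciclib: ≥ 80 mL/min → 100% of 1500 mg = 1500 mg.
temisartan: ≥ 85 mL/min → 100% of 400 mg = 400 mg.
Total = 1500 + 400 = 1900 mg.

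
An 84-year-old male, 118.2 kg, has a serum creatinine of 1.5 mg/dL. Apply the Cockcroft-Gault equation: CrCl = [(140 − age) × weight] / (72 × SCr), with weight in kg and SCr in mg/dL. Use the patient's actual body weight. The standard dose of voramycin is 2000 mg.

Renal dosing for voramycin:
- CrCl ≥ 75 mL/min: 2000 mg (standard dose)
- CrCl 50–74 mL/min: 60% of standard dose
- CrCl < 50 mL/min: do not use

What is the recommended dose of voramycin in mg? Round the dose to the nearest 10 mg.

CrCl = (140 − 84) × 118.2 / (72 × 1.5) = 6619.2 / 108.00 ≈ 61.3 mL/min
CrCl ≈ 61 mL/min → bracket 50–74 mL/min.
60% of 2000 mg = 1200 mg

1200 mg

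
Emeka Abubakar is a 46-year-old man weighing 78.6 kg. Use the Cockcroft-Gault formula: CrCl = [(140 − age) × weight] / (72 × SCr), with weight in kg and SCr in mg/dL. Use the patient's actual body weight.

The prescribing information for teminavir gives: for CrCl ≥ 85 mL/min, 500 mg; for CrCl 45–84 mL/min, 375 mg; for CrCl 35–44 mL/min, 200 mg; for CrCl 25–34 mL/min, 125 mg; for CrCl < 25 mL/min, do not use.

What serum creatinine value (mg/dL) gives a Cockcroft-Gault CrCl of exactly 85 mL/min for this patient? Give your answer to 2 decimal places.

1.21 mg/dL

Standard dose requires CrCl ≥ 85 mL/min.
Set (140 − 46) × 78.6 / (72 × SCr) = 85
SCr = (140 − 46) × 78.6 / (72 × 85) = 1.207 mg/dL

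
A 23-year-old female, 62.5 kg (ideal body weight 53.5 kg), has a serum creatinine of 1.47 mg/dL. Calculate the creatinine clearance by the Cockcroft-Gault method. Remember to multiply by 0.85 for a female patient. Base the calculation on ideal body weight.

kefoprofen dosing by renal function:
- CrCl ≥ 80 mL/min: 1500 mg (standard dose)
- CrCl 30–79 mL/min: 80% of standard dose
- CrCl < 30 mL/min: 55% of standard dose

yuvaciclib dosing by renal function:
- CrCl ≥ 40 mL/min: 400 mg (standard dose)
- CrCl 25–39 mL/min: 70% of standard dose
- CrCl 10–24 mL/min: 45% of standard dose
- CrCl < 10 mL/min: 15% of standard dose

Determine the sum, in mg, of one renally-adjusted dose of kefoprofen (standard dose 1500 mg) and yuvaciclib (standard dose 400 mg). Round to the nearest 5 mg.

CrCl = (140 − 23) × 53.5 / (72 × 1.47) × 0.85 = 6259.5 / 105.84 × 0.85 ≈ 50.3 mL/min
CrCl ≈ 50 mL/min.
kefoprofen: 30–79 mL/min → 80% of 1500 mg = 1200 mg.
yuvaciclib: ≥ 40 mL/min → 100% of 400 mg = 400 mg.
Total = 1200 + 400 = 1600 mg.

1600 mg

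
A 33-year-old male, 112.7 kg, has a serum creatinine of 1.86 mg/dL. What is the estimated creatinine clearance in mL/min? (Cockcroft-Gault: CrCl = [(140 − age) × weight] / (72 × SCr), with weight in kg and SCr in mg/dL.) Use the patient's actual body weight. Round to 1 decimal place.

CrCl = (140 − 33) × 112.7 / (72 × 1.86) = 12058.9 / 133.92 ≈ 90.0 mL/min

90.0 mL/min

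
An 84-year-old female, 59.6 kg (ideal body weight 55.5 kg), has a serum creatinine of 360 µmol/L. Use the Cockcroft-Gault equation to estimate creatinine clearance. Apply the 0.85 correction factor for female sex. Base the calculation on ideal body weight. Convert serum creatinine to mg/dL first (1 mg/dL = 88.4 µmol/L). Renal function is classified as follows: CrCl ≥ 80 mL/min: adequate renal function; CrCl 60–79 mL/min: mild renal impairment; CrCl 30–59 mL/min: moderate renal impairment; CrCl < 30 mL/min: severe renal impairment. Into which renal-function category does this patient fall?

severe renal impairment

SCr = 360 / 88.4 = 4.072 mg/dL
CrCl = (140 − 84) × 55.5 / (72 × 4.072) × 0.85 = 3108.0 / 293.18 × 0.85 ≈ 9.0 mL/min
9 mL/min falls in the 'severe renal impairment' range.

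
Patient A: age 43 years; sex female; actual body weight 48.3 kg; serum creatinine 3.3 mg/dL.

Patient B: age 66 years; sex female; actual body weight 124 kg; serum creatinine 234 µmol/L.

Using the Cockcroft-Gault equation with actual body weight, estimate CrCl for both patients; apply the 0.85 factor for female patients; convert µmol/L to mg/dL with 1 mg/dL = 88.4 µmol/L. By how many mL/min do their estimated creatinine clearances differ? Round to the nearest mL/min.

Patient A: CrCl = (140 − 43) × 48.3 / (72 × 3.3) × 0.85 = 4685.1 / 237.60 × 0.85 ≈ 16.8 mL/min
Patient B: SCr = 234 / 88.4 = 2.647 mg/dL
Patient B: CrCl = (140 − 66) × 124 / (72 × 2.647) × 0.85 = 9176.0 / 190.58 × 0.85 ≈ 40.9 mL/min
|16.8 − 40.9| = 24.1 mL/min

24 mL/min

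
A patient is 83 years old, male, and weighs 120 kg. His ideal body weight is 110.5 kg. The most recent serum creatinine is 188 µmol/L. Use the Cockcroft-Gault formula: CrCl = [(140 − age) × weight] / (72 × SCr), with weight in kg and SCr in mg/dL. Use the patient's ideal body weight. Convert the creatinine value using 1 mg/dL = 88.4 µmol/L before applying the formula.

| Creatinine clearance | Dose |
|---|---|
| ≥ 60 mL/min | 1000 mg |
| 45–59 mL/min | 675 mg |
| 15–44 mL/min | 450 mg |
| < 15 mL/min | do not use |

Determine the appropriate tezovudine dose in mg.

450 mg

SCr = 188 / 88.4 = 2.127 mg/dL
CrCl = (140 − 83) × 110.5 / (72 × 2.127) = 6298.5 / 153.14 ≈ 41.1 mL/min
CrCl ≈ 41 mL/min → bracket 15–44 mL/min.
Dose for this bracket: 450 mg.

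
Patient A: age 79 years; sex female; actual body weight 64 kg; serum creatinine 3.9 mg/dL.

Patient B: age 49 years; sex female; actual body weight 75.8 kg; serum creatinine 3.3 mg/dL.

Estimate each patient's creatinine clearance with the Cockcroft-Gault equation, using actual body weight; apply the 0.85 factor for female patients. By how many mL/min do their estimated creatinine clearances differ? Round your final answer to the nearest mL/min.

13 mL/min

Patient A: CrCl = (140 − 79) × 64 / (72 × 3.9) × 0.85 = 3904.0 / 280.80 × 0.85 ≈ 11.8 mL/min
Patient B: CrCl = (140 − 49) × 75.8 / (72 × 3.3) × 0.85 = 6897.8 / 237.60 × 0.85 ≈ 24.7 mL/min
|11.8 − 24.7| = 12.9 mL/min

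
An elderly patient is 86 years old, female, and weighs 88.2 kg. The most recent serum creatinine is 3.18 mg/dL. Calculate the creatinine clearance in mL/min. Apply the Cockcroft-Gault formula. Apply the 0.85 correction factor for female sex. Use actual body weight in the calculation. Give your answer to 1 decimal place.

17.7 mL/min

CrCl = (140 − 86) × 88.2 / (72 × 3.18) × 0.85 = 4762.8 / 228.96 × 0.85 ≈ 17.7 mL/min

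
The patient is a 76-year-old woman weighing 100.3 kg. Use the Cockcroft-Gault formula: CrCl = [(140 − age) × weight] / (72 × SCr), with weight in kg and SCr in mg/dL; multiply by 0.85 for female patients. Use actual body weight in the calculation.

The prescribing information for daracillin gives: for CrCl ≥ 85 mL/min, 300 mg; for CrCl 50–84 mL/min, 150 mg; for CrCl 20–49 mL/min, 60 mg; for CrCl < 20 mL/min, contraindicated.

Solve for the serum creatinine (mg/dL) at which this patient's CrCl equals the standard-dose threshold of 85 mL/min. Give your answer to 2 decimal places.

0.89 mg/dL

Standard dose requires CrCl ≥ 85 mL/min.
Set (140 − 76) × 100.3 × 0.85 / (72 × SCr) = 85
SCr = (140 − 76) × 100.3 × 0.85 / (72 × 85) = 0.892 mg/dL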